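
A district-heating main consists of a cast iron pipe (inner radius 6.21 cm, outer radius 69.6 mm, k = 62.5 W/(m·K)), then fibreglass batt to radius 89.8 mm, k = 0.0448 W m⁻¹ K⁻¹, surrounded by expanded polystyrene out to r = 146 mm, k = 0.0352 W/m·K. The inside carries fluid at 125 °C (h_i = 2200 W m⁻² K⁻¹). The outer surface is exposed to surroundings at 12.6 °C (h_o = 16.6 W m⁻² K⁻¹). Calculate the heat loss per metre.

Q' = 35.5 W/m

Treat each layer as a resistance in series:
  R'_conv,in = 1/(2πr h) = 1/(2π·0.0621·2200) = 0.001165 m·K/W
  R'_cast iron = ln(0.0696/0.0621)/(2πk) = 0.1140/(2π·62.5) = 2.903×10^-4 m·K/W
  R'_fibreglass batt = ln(0.0898/0.0696)/(2πk) = 0.2548/(2π·0.0448) = 0.9053 m·K/W
  R'_expanded polystyrene = ln(0.146/0.0898)/(2πk) = 0.4860/(2π·0.0352) = 2.198 m·K/W
  R'_conv,out = 1/(2πr h) = 1/(2π·0.146·16.6) = 0.06567 m·K/W
ΣR = 0.001165 + 2.903×10^-4 + 0.9053 + 2.198 + 0.06567 = 3.170 m·K/W
Q' = ΔT/ΣR = (125 °C − 12.6 °C)/3.170 = 35.5 W/m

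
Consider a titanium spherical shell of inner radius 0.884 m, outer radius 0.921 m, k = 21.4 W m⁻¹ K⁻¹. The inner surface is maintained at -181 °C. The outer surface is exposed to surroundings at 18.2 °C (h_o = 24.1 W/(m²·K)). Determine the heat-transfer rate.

Series thermal resistances, inner to outer:
  R_titanium = (1/0.884 − 1/0.921)/(4πk) = 0.04545/(4π·21.4) = 1.690×10^-4 K/W
  R_conv,out = 1/(4πr²h) = 1/(4π·0.921²·24.1) = 0.003893 K/W
ΣR = 1.690×10^-4 + 0.003893 = 0.004062 K/W
Q = ΔT/ΣR = (-181 °C − 18.2 °C)/0.004062 = -49000 W
(Negative Q ⇒ heat flows inward; heat gain = 49000 W.)

Q = 49.0 kW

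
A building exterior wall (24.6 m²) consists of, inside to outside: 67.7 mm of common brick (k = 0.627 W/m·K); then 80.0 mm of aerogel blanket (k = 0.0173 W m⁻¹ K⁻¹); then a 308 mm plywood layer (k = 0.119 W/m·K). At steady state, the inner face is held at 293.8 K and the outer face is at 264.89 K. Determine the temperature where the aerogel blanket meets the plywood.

T = 275.11 K

Treat each layer as a resistance in series:
  R_common brick = L/(kA) = 0.0677/(0.627·24.6) = 0.004389 K/W
  R_aerogel blanket = L/(kA) = 0.0800/(0.0173·24.6) = 0.1880 K/W
  R_plywood = L/(kA) = 0.308/(0.119·24.6) = 0.1052 K/W
ΣR = 0.004389 + 0.1880 + 0.1052 = 0.2976 K/W
Q = ΔT/ΣR = (293.8 K − 264.89 K)/0.2976 = 97.14 W
From the inner boundary to the aerogel blanket/plywood interface, ΣR_partial = 0.1924 K/W.
T_interface = T_in − Q·ΣR_partial = 293.8 K − (97.14)(0.1924) = 275.11 K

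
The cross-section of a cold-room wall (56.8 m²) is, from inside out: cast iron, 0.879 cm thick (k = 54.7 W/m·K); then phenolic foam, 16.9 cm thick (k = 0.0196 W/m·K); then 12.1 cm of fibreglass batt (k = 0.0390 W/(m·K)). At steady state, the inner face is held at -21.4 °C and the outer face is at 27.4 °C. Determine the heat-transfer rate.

Q = 236 W

Resistance network (inner→outer):
  R_cast iron = L/(kA) = 0.00879/(54.7·56.8) = 2.829×10^-6 K/W
  R_phenolic foam = L/(kA) = 0.169/(0.0196·56.8) = 0.1518 K/W
  R_fibreglass batt = L/(kA) = 0.121/(0.0390·56.8) = 0.05462 K/W
ΣR = 2.829×10^-6 + 0.1518 + 0.05462 = 0.2064 K/W
Q = ΔT/ΣR = (-21.4 °C − 27.4 °C)/0.2064 = -236 W
(Negative Q ⇒ heat flows inward; heat gain = 236 W.)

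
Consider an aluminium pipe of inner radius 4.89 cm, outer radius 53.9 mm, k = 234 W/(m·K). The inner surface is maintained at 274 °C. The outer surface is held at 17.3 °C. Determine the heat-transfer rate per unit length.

Q' = 3880 kW/m

Q' = 2πk·ΔT/ln(r₂/r₁) = 2π × 234 × 256.7 / ln(0.0539/0.0489) = 3.88×10^6 W/m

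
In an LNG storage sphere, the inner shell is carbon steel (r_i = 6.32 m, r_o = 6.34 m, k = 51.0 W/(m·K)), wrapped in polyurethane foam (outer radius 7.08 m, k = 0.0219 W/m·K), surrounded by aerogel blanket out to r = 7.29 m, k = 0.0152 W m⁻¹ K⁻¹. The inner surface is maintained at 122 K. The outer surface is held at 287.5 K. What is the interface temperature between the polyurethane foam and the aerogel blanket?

Resistance network (inner→outer):
  R_carbon steel = (1/6.32 − 1/6.34)/(4πk) = 4.991×10^-4/(4π·51.0) = 7.788×10^-7 K/W
  R_polyurethane foam = (1/6.34 − 1/7.08)/(4πk) = 0.01649/(4π·0.0219) = 0.05990 K/W
  R_aerogel blanket = (1/7.08 − 1/7.29)/(4πk) = 0.004069/(4π·0.0152) = 0.02130 K/W
ΣR = 7.788×10^-7 + 0.05990 + 0.02130 = 0.08120 K/W
Q = ΔT/ΣR = (122 K − 287.5 K)/0.08120 = -2038 W
From the inner boundary to the polyurethane foam/aerogel blanket interface, ΣR_partial = 0.05990 K/W.
T_interface = T_in − Q·ΣR_partial = 122 K − (-2038)(0.05990) = 244.1 K

T = 244.1 K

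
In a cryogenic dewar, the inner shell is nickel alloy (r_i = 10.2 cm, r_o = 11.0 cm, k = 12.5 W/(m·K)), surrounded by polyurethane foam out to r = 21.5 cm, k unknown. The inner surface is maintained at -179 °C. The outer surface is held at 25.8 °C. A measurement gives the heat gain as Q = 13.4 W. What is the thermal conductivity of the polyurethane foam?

k = 0.0231 W/m·K

ΣR = ΔT/Q = |-179 − 25.8|/13.4 = 15.28 K/W
Known resistances:
  R_nickel alloy = (1/0.102 − 1/0.110)/(4πk) = 0.7130/(4π·12.5) = 0.004539 K/W
R_polyurethane foam = ΣR − ΣR_known = 15.28 − 0.004539 = 15.28 K/W
(1/r₁−1/r₂)/(4πk) = 15.28 ⇒ k = 4.440/(4π·15.28) = 0.0231 W/m·K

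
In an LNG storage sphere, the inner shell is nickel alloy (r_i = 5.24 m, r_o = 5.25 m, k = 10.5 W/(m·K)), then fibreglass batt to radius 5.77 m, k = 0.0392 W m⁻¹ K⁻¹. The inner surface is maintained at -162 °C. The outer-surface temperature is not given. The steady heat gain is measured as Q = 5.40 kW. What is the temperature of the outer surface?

T_out = 26.2 °C

Sum the resistances:
  R_nickel alloy = (1/5.24 − 1/5.25)/(4πk) = 3.635×10^-4/(4π·10.5) = 2.755×10^-6 K/W
  R_fibreglass batt = (1/5.25 − 1/5.77)/(4πk) = 0.01717/(4π·0.0392) = 0.03485 K/W
ΣR = 0.03485 K/W
ΔT = Q·ΣR = 5400 × 0.03485 = 188.2 K
Heat flows inward, so T_out = T_in + ΔT = -162 + 188.2 = 26.2 °C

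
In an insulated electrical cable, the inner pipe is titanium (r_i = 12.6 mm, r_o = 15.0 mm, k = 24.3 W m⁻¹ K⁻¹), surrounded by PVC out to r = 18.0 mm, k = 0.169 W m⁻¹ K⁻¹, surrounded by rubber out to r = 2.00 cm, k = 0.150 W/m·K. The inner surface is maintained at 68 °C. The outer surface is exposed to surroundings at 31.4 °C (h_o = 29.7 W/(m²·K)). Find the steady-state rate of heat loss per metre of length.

Series thermal resistances, inner to outer:
  R'_titanium = ln(0.0150/0.0126)/(2πk) = 0.1744/(2π·24.3) = 0.001142 m·K/W
  R'_PVC = ln(0.0180/0.0150)/(2πk) = 0.1823/(2π·0.169) = 0.1717 m·K/W
  R'_rubber = ln(0.0200/0.0180)/(2πk) = 0.1054/(2π·0.150) = 0.1118 m·K/W
  R'_conv,out = 1/(2πr h) = 1/(2π·0.0200·29.7) = 0.2679 m·K/W
ΣR = 0.001142 + 0.1717 + 0.1118 + 0.2679 = 0.5525 m·K/W
Q' = ΔT/ΣR = (68 °C − 31.4 °C)/0.5525 = 66.2 W/m

Q' = 66.2 W/m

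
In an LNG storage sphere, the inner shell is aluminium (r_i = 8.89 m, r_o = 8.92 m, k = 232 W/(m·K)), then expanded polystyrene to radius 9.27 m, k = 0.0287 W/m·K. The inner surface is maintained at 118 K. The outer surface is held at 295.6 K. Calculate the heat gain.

Q = 15100 W

Resistance network (inner→outer):
  R_aluminium = (1/8.89 − 1/8.92)/(4πk) = 3.783×10^-4/(4π·232) = 1.298×10^-7 K/W
  R_expanded polystyrene = (1/8.92 − 1/9.27)/(4πk) = 0.004233/(4π·0.0287) = 0.01174 K/W
ΣR = 1.298×10^-7 + 0.01174 = 0.01174 K/W
Q = ΔT/ΣR = (118 K − 295.6 K)/0.01174 = -15100 W
(Negative Q ⇒ heat flows inward; heat gain = 15100 W.)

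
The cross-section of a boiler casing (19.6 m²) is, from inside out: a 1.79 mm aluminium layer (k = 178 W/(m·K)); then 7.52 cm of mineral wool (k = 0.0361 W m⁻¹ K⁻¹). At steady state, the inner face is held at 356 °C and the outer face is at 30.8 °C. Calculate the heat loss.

Q = 3.06 kW

Treat each layer as a resistance in series:
  R_aluminium = L/(kA) = 0.00179/(178·19.6) = 5.131×10^-7 K/W
  R_mineral wool = L/(kA) = 0.0752/(0.0361·19.6) = 0.1063 K/W
ΣR = 5.131×10^-7 + 0.1063 = 0.1063 K/W
Q = ΔT/ΣR = (356 °C − 30.8 °C)/0.1063 = 3060 W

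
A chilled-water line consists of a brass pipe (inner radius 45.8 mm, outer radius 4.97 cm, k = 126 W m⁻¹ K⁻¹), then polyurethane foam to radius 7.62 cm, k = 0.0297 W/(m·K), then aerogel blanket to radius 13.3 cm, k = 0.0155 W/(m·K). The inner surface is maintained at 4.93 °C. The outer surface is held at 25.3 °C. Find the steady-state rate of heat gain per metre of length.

Treat each layer as a resistance in series:
  R'_brass = ln(0.0497/0.0458)/(2πk) = 0.08172/(2π·126) = 1.032×10^-4 m·K/W
  R'_polyurethane foam = ln(0.0762/0.0497)/(2πk) = 0.4274/(2π·0.0297) = 2.290 m·K/W
  R'_aerogel blanket = ln(0.133/0.0762)/(2πk) = 0.5570/(2π·0.0155) = 5.719 m·K/W
ΣR = 1.032×10^-4 + 2.290 + 5.719 = 8.009 m·K/W
Q' = ΔT/ΣR = (4.93 °C − 25.3 °C)/8.009 = -2.54 W/m
(Negative Q' ⇒ heat flows inward; heat gain = 2.54 W/m.)

Q' = 2.54 W/m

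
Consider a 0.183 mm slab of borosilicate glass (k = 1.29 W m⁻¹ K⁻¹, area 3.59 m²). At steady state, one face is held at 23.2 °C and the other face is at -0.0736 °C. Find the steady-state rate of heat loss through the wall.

Q = 589 kW

Q = kA·ΔT/L = 1.29 × 3.59 × |23.2 °C − -0.0736 °C| / 1.83×10^-4 = 5.89×10^5 W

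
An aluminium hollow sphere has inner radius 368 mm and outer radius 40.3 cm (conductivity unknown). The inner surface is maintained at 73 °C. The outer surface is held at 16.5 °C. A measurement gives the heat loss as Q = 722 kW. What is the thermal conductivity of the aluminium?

k = 240 W/m·K

ΣR = ΔT/Q = |73 − 16.5|/7.22×10^5 = 7.825×10^-5 K/W
(1/r₁−1/r₂)/(4πk) = 7.825×10^-5 ⇒ k = 0.2360/(4π·7.825×10^-5) = 240 W/m·K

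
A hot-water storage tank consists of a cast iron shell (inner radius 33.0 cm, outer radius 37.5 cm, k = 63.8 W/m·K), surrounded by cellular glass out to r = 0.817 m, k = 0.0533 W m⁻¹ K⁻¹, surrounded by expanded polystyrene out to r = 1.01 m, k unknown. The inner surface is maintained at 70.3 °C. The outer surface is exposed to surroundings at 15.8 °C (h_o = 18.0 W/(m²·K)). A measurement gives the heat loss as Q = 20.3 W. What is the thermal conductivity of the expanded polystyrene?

k = 0.0354 W/m·K

ΣR = ΔT/Q = |70.3 − 15.8|/20.3 = 2.685 K/W
Known resistances:
  R_cast iron = (1/0.330 − 1/0.375)/(4πk) = 0.3636/(4π·63.8) = 4.536×10^-4 K/W
  R_cellular glass = (1/0.375 − 1/0.817)/(4πk) = 1.443/(4π·0.0533) = 2.154 K/W
  R_conv,out = 1/(4πr²h) = 1/(4π·1.01²·18.0) = 0.004334 K/W
R_expanded polystyrene = ΣR − ΣR_known = 2.685 − 2.159 = 0.5260 K/W
(1/r₁−1/r₂)/(4πk) = 0.5260 ⇒ k = 0.2339/(4π·0.5260) = 0.0354 W/m·K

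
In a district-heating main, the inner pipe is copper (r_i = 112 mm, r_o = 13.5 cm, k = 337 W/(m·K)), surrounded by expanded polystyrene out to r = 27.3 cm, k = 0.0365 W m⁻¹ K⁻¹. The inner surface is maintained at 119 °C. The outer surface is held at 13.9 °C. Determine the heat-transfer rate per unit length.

Q' = 34.2 W/m

Treat each layer as a resistance in series:
  R'_copper = ln(0.135/0.112)/(2πk) = 0.1868/(2π·337) = 8.821×10^-5 m·K/W
  R'_expanded polystyrene = ln(0.273/0.135)/(2πk) = 0.7042/(2π·0.0365) = 3.071 m·K/W
ΣR = 8.821×10^-5 + 3.071 = 3.071 m·K/W
Q' = ΔT/ΣR = (119 °C − 13.9 °C)/3.071 = 34.2 W/m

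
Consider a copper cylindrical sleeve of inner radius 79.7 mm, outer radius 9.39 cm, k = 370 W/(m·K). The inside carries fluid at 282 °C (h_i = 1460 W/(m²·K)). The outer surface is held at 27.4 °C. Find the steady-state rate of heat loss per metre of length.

Series thermal resistances, inner to outer:
  R'_conv,in = 1/(2πr h) = 1/(2π·0.0797·1460) = 0.001368 m·K/W
  R'_copper = ln(0.0939/0.0797)/(2πk) = 0.1640/(2π·370) = 7.053×10^-5 m·K/W
ΣR = 0.001368 + 7.053×10^-5 = 0.001439 m·K/W
Q' = ΔT/ΣR = (282 °C − 27.4 °C)/0.001439 = 1.77×10^5 W/m

Q' = 1.77×10^5 W/m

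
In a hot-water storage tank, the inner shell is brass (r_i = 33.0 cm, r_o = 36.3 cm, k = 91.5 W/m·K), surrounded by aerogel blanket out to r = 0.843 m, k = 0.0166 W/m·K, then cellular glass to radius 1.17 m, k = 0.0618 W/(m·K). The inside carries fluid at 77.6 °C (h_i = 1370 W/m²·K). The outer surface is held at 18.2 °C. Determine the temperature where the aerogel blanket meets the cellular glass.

T = 21.4 °C

Resistance network (inner→outer):
  R_conv,in = 1/(4πr²h) = 1/(4π·0.330²·1370) = 5.334×10^-4 K/W
  R_brass = (1/0.330 − 1/0.363)/(4πk) = 0.2755/(4π·91.5) = 2.396×10^-4 K/W
  R_aerogel blanket = (1/0.363 − 1/0.843)/(4πk) = 1.569/(4π·0.0166) = 7.520 K/W
  R_cellular glass = (1/0.843 − 1/1.17)/(4πk) = 0.3315/(4π·0.0618) = 0.4269 K/W
ΣR = 5.334×10^-4 + 2.396×10^-4 + 7.520 + 0.4269 = 7.948 K/W
Q = ΔT/ΣR = (77.6 °C − 18.2 °C)/7.948 = 7.474 W
From the inner boundary to the aerogel blanket/cellular glass interface, ΣR_partial = 7.521 K/W.
T_interface = T_in − Q·ΣR_partial = 77.6 °C − (7.474)(7.521) = 21.4 °C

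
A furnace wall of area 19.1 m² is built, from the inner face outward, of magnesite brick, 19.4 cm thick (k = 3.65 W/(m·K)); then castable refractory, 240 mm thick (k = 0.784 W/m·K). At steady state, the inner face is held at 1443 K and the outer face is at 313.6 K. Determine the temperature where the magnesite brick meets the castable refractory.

Treat each layer as a resistance in series:
  R_magnesite brick = L/(kA) = 0.194/(3.65·19.1) = 0.002783 K/W
  R_castable refractory = L/(kA) = 0.240/(0.784·19.1) = 0.01603 K/W
ΣR = 0.002783 + 0.01603 = 0.01881 K/W
Q = ΔT/ΣR = (1443 K − 313.6 K)/0.01881 = 60040 W
From the inner boundary to the magnesite brick/castable refractory interface, ΣR_partial = 0.002783 K/W.
T_interface = T_in − Q·ΣR_partial = 1443 K − (60040)(0.002783) = 1276 K

T = 1276 K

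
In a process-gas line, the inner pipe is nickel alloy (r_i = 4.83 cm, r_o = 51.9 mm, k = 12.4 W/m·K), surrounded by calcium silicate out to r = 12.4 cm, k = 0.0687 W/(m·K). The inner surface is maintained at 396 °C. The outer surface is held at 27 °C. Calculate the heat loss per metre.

Resistance network (inner→outer):
  R'_nickel alloy = ln(0.0519/0.0483)/(2πk) = 0.07189/(2π·12.4) = 9.227×10^-4 m·K/W
  R'_calcium silicate = ln(0.124/0.0519)/(2πk) = 0.8710/(2π·0.0687) = 2.018 m·K/W
ΣR = 9.227×10^-4 + 2.018 = 2.019 m·K/W
Q' = ΔT/ΣR = (396 °C − 27 °C)/2.019 = 183 W/m

Q' = 183 W/m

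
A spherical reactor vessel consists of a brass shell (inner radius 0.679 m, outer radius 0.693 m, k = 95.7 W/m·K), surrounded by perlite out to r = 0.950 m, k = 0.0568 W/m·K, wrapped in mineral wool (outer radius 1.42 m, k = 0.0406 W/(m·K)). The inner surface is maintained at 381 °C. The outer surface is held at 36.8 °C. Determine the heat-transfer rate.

Treat each layer as a resistance in series:
  R_brass = (1/0.679 − 1/0.693)/(4πk) = 0.02975/(4π·95.7) = 2.474×10^-5 K/W
  R_perlite = (1/0.693 − 1/0.950)/(4πk) = 0.3904/(4π·0.0568) = 0.5469 K/W
  R_mineral wool = (1/0.950 − 1/1.42)/(4πk) = 0.3484/(4π·0.0406) = 0.6829 K/W
ΣR = 2.474×10^-5 + 0.5469 + 0.6829 = 1.230 K/W
Q = ΔT/ΣR = (381 °C − 36.8 °C)/1.230 = 280 W

Q = 280 W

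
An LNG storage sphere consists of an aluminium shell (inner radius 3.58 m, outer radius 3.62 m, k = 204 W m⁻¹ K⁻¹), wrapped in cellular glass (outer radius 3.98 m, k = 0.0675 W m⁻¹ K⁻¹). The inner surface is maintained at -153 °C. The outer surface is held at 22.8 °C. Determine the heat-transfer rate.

Q = 5.97 kW

Treat each layer as a resistance in series:
  R_aluminium = (1/3.58 − 1/3.62)/(4πk) = 0.003087/(4π·204) = 1.204×10^-6 K/W
  R_cellular glass = (1/3.62 − 1/3.98)/(4πk) = 0.02499/(4π·0.0675) = 0.02946 K/W
ΣR = 1.204×10^-6 + 0.02946 = 0.02946 K/W
Q = ΔT/ΣR = (-153 °C − 22.8 °C)/0.02946 = -5970 W
(Negative Q ⇒ heat flows inward; heat gain = 5970 W.)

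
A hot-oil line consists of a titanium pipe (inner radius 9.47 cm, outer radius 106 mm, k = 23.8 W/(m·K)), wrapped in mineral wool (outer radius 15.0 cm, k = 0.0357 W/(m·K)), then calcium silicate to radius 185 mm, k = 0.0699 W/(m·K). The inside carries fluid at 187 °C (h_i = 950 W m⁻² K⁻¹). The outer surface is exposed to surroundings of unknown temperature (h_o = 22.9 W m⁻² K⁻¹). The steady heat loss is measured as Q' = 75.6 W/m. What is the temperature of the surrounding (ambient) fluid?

T_out = 30.9 °C

Sum the resistances:
  R'_conv,in = 1/(2πr h) = 1/(2π·0.0947·950) = 0.001769 m·K/W
  R'_titanium = ln(0.106/0.0947)/(2πk) = 0.1127/(2π·23.8) = 7.538×10^-4 m·K/W
  R'_mineral wool = ln(0.150/0.106)/(2πk) = 0.3472/(2π·0.0357) = 1.548 m·K/W
  R'_calcium silicate = ln(0.185/0.150)/(2πk) = 0.2097/(2π·0.0699) = 0.4775 m·K/W
  R'_conv,out = 1/(2πr h) = 1/(2π·0.185·22.9) = 0.03757 m·K/W
ΣR = 2.065 m·K/W
ΔT = Q'·ΣR = 75.6 × 2.065 = 156.1 K
Heat flows outward, so T_out = T_in − ΔT = 187 − 156.1 = 30.9 °C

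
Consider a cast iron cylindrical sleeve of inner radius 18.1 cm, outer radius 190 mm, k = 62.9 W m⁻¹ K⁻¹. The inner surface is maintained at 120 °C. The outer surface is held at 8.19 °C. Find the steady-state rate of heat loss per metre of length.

Q' = 911 kW/m

Q' = 2πk·ΔT/ln(r₂/r₁) = 2π × 62.9 × 111.81 / ln(0.190/0.181) = 9.11×10^5 W/m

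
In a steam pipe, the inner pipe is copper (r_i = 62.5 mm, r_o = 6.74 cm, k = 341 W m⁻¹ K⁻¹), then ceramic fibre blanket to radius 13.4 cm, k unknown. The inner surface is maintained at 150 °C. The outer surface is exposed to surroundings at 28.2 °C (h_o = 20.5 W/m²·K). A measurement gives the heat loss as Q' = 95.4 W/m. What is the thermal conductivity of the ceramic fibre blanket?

ΣR = ΔT/Q' = |150 − 28.2|/95.4 = 1.277 m·K/W
Known resistances:
  R'_copper = ln(0.0674/0.0625)/(2πk) = 0.07548/(2π·341) = 3.523×10^-5 m·K/W
  R'_conv,out = 1/(2πr h) = 1/(2π·0.134·20.5) = 0.05794 m·K/W
R_ceramic fibre blanket = ΣR − ΣR_known = 1.277 − 0.05798 = 1.219 m·K/W
ln(r₂/r₁)/(2πk) = 1.219 ⇒ k = 0.6872/(2π·1.219) = 0.0897 W/m·K

k = 0.0897 W/m·K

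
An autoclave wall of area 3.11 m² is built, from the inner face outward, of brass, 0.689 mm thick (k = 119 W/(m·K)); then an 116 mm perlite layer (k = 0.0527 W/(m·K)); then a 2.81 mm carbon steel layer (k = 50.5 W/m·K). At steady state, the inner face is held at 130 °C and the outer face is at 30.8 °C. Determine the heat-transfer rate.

Treat each layer as a resistance in series:
  R_brass = L/(kA) = 6.89×10^-4/(119·3.11) = 1.862×10^-6 K/W
  R_perlite = L/(kA) = 0.116/(0.0527·3.11) = 0.7078 K/W
  R_carbon steel = L/(kA) = 0.00281/(50.5·3.11) = 1.789×10^-5 K/W
ΣR = 1.862×10^-6 + 0.7078 + 1.789×10^-5 = 0.7078 K/W
Q = ΔT/ΣR = (130 °C − 30.8 °C)/0.7078 = 140 W

Q = 140 W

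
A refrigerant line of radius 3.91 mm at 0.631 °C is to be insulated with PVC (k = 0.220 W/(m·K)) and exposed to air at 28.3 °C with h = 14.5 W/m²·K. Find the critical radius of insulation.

r_cr = 1.52 cm

For a cylinder, r_cr = k_ins/h = 0.220/14.5 = 0.0152 m = 1.52 cm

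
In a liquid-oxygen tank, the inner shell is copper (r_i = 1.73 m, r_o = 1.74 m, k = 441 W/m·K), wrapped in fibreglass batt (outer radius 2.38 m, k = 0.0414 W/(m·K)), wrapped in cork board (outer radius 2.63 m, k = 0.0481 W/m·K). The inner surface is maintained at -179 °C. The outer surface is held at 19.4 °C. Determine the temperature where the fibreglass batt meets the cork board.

Treat each layer as a resistance in series:
  R_copper = (1/1.73 − 1/1.74)/(4πk) = 0.003322/(4π·441) = 5.995×10^-7 K/W
  R_fibreglass batt = (1/1.74 − 1/2.38)/(4πk) = 0.1545/(4π·0.0414) = 0.2971 K/W
  R_cork board = (1/2.38 − 1/2.63)/(4πk) = 0.03994/(4π·0.0481) = 0.06608 K/W
ΣR = 5.995×10^-7 + 0.2971 + 0.06608 = 0.3632 K/W
Q = ΔT/ΣR = (-179 °C − 19.4 °C)/0.3632 = -546.3 W
From the inner boundary to the fibreglass batt/cork board interface, ΣR_partial = 0.2971 K/W.
T_interface = T_in − Q·ΣR_partial = -179 °C − (-546.3)(0.2971) = -16.7 °C

T = -16.7 °C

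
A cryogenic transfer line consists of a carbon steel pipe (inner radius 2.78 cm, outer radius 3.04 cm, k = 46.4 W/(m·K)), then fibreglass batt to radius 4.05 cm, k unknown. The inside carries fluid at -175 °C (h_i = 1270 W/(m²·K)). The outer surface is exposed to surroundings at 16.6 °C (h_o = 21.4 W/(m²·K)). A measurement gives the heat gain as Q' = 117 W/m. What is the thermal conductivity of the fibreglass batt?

ΣR = ΔT/Q' = |-175 − 16.6|/117 = 1.638 m·K/W
Known resistances:
  R'_conv,in = 1/(2πr h) = 1/(2π·0.0278·1270) = 0.004508 m·K/W
  R'_carbon steel = ln(0.0304/0.0278)/(2πk) = 0.08941/(2π·46.4) = 3.067×10^-4 m·K/W
  R'_conv,out = 1/(2πr h) = 1/(2π·0.0405·21.4) = 0.1836 m·K/W
R_fibreglass batt = ΣR − ΣR_known = 1.638 − 0.1884 = 1.450 m·K/W
ln(r₂/r₁)/(2πk) = 1.450 ⇒ k = 0.2869/(2π·1.450) = 0.0315 W/m·K

k = 0.0315 W/m·K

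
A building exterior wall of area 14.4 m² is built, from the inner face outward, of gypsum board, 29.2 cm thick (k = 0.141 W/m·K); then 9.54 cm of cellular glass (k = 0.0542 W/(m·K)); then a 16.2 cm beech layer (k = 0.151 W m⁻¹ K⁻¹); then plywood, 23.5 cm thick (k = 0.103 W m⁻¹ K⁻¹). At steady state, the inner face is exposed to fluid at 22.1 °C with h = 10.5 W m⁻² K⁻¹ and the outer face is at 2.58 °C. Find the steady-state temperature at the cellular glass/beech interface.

Treat each layer as a resistance in series:
  R_conv,in = 1/(hA) = 1/(10.5·14.4) = 0.006614 K/W
  R_gypsum board = L/(kA) = 0.292/(0.141·14.4) = 0.1438 K/W
  R_cellular glass = L/(kA) = 0.0954/(0.0542·14.4) = 0.1222 K/W
  R_beech = L/(kA) = 0.162/(0.151·14.4) = 0.07450 K/W
  R_plywood = L/(kA) = 0.235/(0.103·14.4) = 0.1584 K/W
ΣR = 0.006614 + 0.1438 + 0.1222 + 0.07450 + 0.1584 = 0.5055 K/W
Q = ΔT/ΣR = (22.1 °C − 2.58 °C)/0.5055 = 38.62 W
From the inner boundary to the cellular glass/beech interface, ΣR_partial = 0.2726 K/W.
T_interface = T_in − Q·ΣR_partial = 22.1 °C − (38.62)(0.2726) = 11.6 °C

T = 11.6 °C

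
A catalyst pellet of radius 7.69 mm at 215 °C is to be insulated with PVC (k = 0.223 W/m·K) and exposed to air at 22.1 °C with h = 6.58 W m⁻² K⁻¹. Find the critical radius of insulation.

r_cr = 6.78 cm

For a sphere, r_cr = 2k_ins/h = 2·0.223/6.58 = 0.0678 m = 6.78 cm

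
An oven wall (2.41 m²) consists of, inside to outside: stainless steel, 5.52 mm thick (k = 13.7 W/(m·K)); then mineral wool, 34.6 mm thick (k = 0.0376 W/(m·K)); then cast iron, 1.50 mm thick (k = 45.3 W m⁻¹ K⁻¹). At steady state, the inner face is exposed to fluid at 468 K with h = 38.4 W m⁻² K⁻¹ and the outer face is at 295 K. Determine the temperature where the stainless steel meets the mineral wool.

Treat each layer as a resistance in series:
  R_conv,in = 1/(hA) = 1/(38.4·2.41) = 0.01081 K/W
  R_stainless steel = L/(kA) = 0.00552/(13.7·2.41) = 1.672×10^-4 K/W
  R_mineral wool = L/(kA) = 0.0346/(0.0376·2.41) = 0.3818 K/W
  R_cast iron = L/(kA) = 0.00150/(45.3·2.41) = 1.374×10^-5 K/W
ΣR = 0.01081 + 1.672×10^-4 + 0.3818 + 1.374×10^-5 = 0.3928 K/W
Q = ΔT/ΣR = (468 K − 295 K)/0.3928 = 440.4 W
From the inner boundary to the stainless steel/mineral wool interface, ΣR_partial = 0.01098 K/W.
T_interface = T_in − Q·ΣR_partial = 468 K − (440.4)(0.01098) = 463 K

T = 463 K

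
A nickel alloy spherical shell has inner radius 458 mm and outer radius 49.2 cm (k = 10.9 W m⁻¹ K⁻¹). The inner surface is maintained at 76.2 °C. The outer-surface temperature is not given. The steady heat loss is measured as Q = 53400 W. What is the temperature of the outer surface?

Sum the resistances:
  R_nickel alloy = (1/0.458 − 1/0.492)/(4πk) = 0.1509/(4π·10.9) = 0.001102 K/W
ΣR = 0.001102 K/W
ΔT = Q·ΣR = 53400 × 0.001102 = 58.85 K
Heat flows outward, so T_out = T_in − ΔT = 76.2 − 58.85 = 17.4 °C

T_out = 17.4 °C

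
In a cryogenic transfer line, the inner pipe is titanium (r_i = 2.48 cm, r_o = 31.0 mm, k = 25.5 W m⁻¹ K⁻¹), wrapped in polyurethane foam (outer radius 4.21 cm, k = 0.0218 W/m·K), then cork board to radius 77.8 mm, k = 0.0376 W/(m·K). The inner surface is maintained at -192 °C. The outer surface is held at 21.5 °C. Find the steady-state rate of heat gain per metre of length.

Series thermal resistances, inner to outer:
  R'_titanium = ln(0.0310/0.0248)/(2πk) = 0.2231/(2π·25.5) = 0.001393 m·K/W
  R'_polyurethane foam = ln(0.0421/0.0310)/(2πk) = 0.3061/(2π·0.0218) = 2.234 m·K/W
  R'_cork board = ln(0.0778/0.0421)/(2πk) = 0.6141/(2π·0.0376) = 2.599 m·K/W
ΣR = 0.001393 + 2.234 + 2.599 = 4.834 m·K/W
Q' = ΔT/ΣR = (-192 °C − 21.5 °C)/4.834 = -44.2 W/m
(Negative Q' ⇒ heat flows inward; heat gain = 44.2 W/m.)

Q' = 44.2 W/m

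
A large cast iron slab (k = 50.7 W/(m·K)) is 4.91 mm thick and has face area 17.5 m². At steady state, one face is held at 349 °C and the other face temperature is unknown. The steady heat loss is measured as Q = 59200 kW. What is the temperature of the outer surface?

T_out = 21.4 °C

Sum the resistances:
  R_cast iron = L/(kA) = 0.00491/(50.7·17.5) = 5.534×10^-6 K/W
ΣR = 5.534×10^-6 K/W
ΔT = Q·ΣR = 5.92×10^7 × 5.534×10^-6 = 327.6 K
Heat flows outward, so T_out = T_in − ΔT = 349 − 327.6 = 21.4 °C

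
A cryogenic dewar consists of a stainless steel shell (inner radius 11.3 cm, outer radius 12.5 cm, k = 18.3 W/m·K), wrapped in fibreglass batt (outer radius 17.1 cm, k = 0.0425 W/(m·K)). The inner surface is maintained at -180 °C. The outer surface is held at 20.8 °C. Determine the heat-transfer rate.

Treat each layer as a resistance in series:
  R_stainless steel = (1/0.113 − 1/0.125)/(4πk) = 0.8496/(4π·18.3) = 0.003694 K/W
  R_fibreglass batt = (1/0.125 − 1/0.171)/(4πk) = 2.152/(4π·0.0425) = 4.030 K/W
ΣR = 0.003694 + 4.030 = 4.034 K/W
Q = ΔT/ΣR = (-180 °C − 20.8 °C)/4.034 = -49.8 W
(Negative Q ⇒ heat flows inward; heat gain = 49.8 W.)

Q = 49.8 W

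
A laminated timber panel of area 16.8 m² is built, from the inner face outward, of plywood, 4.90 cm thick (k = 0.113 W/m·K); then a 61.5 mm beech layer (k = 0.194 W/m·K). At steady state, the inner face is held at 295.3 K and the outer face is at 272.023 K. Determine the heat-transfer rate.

Resistance network (inner→outer):
  R_plywood = L/(kA) = 0.0490/(0.113·16.8) = 0.02581 K/W
  R_beech = L/(kA) = 0.0615/(0.194·16.8) = 0.01887 K/W
ΣR = 0.02581 + 0.01887 = 0.04468 K/W
Q = ΔT/ΣR = (295.3 K − 272.023 K)/0.04468 = 521 W

Q = 521 W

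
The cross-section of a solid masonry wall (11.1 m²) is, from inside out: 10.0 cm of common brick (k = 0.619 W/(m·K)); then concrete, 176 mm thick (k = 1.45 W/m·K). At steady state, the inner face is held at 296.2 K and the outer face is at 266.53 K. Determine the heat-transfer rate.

Q = 1160 W

Series thermal resistances, inner to outer:
  R_common brick = L/(kA) = 0.100/(0.619·11.1) = 0.01455 K/W
  R_concrete = L/(kA) = 0.176/(1.45·11.1) = 0.01094 K/W
ΣR = 0.01455 + 0.01094 = 0.02549 K/W
Q = ΔT/ΣR = (296.2 K − 266.53 K)/0.02549 = 1160 W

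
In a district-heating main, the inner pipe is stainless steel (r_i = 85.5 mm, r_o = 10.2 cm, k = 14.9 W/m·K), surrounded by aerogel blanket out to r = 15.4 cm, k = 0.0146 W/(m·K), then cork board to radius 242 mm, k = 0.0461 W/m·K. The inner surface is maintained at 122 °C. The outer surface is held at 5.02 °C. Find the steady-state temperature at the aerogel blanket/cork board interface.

T = 35.2 °C

Resistance network (inner→outer):
  R'_stainless steel = ln(0.102/0.0855)/(2πk) = 0.1765/(2π·14.9) = 0.001885 m·K/W
  R'_aerogel blanket = ln(0.154/0.102)/(2πk) = 0.4120/(2π·0.0146) = 4.491 m·K/W
  R'_cork board = ln(0.242/0.154)/(2πk) = 0.4520/(2π·0.0461) = 1.560 m·K/W
ΣR = 0.001885 + 4.491 + 1.560 = 6.053 m·K/W
Q' = ΔT/ΣR = (122 °C − 5.02 °C)/6.053 = 19.33 W/m
From the inner boundary to the aerogel blanket/cork board interface, ΣR_partial = 4.493 m·K/W.
T_interface = T_in − Q'·ΣR_partial = 122 °C − (19.33)(4.493) = 35.2 °C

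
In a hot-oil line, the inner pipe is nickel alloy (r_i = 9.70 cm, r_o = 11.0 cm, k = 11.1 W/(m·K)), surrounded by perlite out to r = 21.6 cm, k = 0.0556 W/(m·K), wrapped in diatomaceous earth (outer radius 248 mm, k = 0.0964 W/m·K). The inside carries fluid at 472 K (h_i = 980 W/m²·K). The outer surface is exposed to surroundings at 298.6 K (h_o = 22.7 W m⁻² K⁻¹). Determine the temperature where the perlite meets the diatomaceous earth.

Series thermal resistances, inner to outer:
  R'_conv,in = 1/(2πr h) = 1/(2π·0.0970·980) = 0.001674 m·K/W
  R'_nickel alloy = ln(0.110/0.0970)/(2πk) = 0.1258/(2π·11.1) = 0.001803 m·K/W
  R'_perlite = ln(0.216/0.110)/(2πk) = 0.6748/(2π·0.0556) = 1.932 m·K/W
  R'_diatomaceous earth = ln(0.248/0.216)/(2πk) = 0.1382/(2π·0.0964) = 0.2281 m·K/W
  R'_conv,out = 1/(2πr h) = 1/(2π·0.248·22.7) = 0.02827 m·K/W
ΣR = 0.001674 + 0.001803 + 1.932 + 0.2281 + 0.02827 = 2.192 m·K/W
Q' = ΔT/ΣR = (472 K − 298.6 K)/2.192 = 79.11 W/m
From the inner boundary to the perlite/diatomaceous earth interface, ΣR_partial = 1.935 m·K/W.
T_interface = T_in − Q'·ΣR_partial = 472 K − (79.11)(1.935) = 318.9 K

T = 318.9 K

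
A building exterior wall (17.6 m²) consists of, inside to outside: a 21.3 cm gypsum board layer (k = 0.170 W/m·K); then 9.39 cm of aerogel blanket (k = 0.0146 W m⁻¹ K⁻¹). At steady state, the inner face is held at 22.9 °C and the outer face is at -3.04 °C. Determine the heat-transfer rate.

Resistance network (inner→outer):
  R_gypsum board = L/(kA) = 0.213/(0.170·17.6) = 0.07119 K/W
  R_aerogel blanket = L/(kA) = 0.0939/(0.0146·17.6) = 0.3654 K/W
ΣR = 0.07119 + 0.3654 = 0.4366 K/W
Q = ΔT/ΣR = (22.9 °C − -3.04 °C)/0.4366 = 59.4 W

Q = 59.4 W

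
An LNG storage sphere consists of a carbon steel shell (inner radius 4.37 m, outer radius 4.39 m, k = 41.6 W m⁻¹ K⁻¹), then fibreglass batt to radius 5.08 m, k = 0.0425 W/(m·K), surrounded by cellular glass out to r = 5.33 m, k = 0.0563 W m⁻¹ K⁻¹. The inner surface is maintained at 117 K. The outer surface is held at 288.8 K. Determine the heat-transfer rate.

Q = 2.42 kW

Series thermal resistances, inner to outer:
  R_carbon steel = (1/4.37 − 1/4.39)/(4πk) = 0.001043/(4π·41.6) = 1.994×10^-6 K/W
  R_fibreglass batt = (1/4.39 − 1/5.08)/(4πk) = 0.03094/(4π·0.0425) = 0.05793 K/W
  R_cellular glass = (1/5.08 − 1/5.33)/(4πk) = 0.009233/(4π·0.0563) = 0.01305 K/W
ΣR = 1.994×10^-6 + 0.05793 + 0.01305 = 0.07098 K/W
Q = ΔT/ΣR = (117 K − 288.8 K)/0.07098 = -2420 W
(Negative Q ⇒ heat flows inward; heat gain = 2420 W.)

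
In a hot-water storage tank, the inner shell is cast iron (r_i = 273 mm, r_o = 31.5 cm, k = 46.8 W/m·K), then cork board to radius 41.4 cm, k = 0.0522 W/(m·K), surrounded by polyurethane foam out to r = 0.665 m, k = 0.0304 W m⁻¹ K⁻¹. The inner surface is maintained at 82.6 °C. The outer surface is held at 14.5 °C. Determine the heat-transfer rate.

Series thermal resistances, inner to outer:
  R_cast iron = (1/0.273 − 1/0.315)/(4πk) = 0.4884/(4π·46.8) = 8.305×10^-4 K/W
  R_cork board = (1/0.315 − 1/0.414)/(4πk) = 0.7591/(4π·0.0522) = 1.157 K/W
  R_polyurethane foam = (1/0.414 − 1/0.665)/(4πk) = 0.9117/(4π·0.0304) = 2.387 K/W
ΣR = 8.305×10^-4 + 1.157 + 2.387 = 3.545 K/W
Q = ΔT/ΣR = (82.6 °C − 14.5 °C)/3.545 = 19.2 W

Q = 19.2 W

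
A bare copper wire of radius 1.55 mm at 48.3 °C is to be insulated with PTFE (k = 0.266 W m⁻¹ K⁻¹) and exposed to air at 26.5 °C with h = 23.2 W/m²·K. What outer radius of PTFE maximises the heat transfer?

r_cr = 1.15 cm

For a cylinder, r_cr = k_ins/h = 0.266/23.2 = 0.0115 m = 1.15 cm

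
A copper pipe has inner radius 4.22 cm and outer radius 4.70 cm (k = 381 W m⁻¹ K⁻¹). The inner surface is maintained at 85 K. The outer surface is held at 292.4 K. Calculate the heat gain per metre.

Q' = 4610 kW/m

Q' = 2πk·ΔT/ln(r₂/r₁) = 2π × 381 × 207.4 / ln(0.0470/0.0422) = 4.61×10^6 W/m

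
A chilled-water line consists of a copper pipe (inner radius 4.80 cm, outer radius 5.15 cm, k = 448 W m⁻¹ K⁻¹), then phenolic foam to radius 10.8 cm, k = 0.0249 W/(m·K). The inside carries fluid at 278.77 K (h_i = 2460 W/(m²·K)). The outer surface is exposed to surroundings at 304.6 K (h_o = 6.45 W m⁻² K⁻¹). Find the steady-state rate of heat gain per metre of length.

Q' = 5.20 W/m

Treat each layer as a resistance in series:
  R'_conv,in = 1/(2πr h) = 1/(2π·0.0480·2460) = 0.001348 m·K/W
  R'_copper = ln(0.0515/0.0480)/(2πk) = 0.07038/(2π·448) = 2.500×10^-5 m·K/W
  R'_phenolic foam = ln(0.108/0.0515)/(2πk) = 0.7405/(2π·0.0249) = 4.733 m·K/W
  R'_conv,out = 1/(2πr h) = 1/(2π·0.108·6.45) = 0.2285 m·K/W
ΣR = 0.001348 + 2.500×10^-5 + 4.733 + 0.2285 = 4.963 m·K/W
Q' = ΔT/ΣR = (278.77 K − 304.6 K)/4.963 = -5.20 W/m
(Negative Q' ⇒ heat flows inward; heat gain = 5.20 W/m.)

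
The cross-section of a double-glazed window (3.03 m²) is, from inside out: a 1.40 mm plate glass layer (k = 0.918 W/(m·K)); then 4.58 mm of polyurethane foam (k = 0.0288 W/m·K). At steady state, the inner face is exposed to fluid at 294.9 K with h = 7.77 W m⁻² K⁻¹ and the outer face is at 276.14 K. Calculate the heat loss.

Series thermal resistances, inner to outer:
  R_conv,in = 1/(hA) = 1/(7.77·3.03) = 0.04248 K/W
  R_plate glass = L/(kA) = 0.00140/(0.918·3.03) = 5.033×10^-4 K/W
  R_polyurethane foam = L/(kA) = 0.00458/(0.0288·3.03) = 0.05248 K/W
ΣR = 0.04248 + 5.033×10^-4 + 0.05248 = 0.09546 K/W
Q = ΔT/ΣR = (294.9 K − 276.14 K)/0.09546 = 197 W

Q = 197 W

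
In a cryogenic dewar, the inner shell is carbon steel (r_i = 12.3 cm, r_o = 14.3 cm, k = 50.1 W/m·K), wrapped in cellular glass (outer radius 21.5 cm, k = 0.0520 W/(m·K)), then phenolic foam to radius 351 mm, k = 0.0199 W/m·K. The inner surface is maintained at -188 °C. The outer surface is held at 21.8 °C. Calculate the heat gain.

Series thermal resistances, inner to outer:
  R_carbon steel = (1/0.123 − 1/0.143)/(4πk) = 1.137/(4π·50.1) = 0.001806 K/W
  R_cellular glass = (1/0.143 − 1/0.215)/(4πk) = 2.342/(4π·0.0520) = 3.584 K/W
  R_phenolic foam = (1/0.215 − 1/0.351)/(4πk) = 1.802/(4π·0.0199) = 7.207 K/W
ΣR = 0.001806 + 3.584 + 7.207 = 10.79 K/W
Q = ΔT/ΣR = (-188 °C − 21.8 °C)/10.79 = -19.4 W
(Negative Q ⇒ heat flows inward; heat gain = 19.4 W.)

Q = 19.4 W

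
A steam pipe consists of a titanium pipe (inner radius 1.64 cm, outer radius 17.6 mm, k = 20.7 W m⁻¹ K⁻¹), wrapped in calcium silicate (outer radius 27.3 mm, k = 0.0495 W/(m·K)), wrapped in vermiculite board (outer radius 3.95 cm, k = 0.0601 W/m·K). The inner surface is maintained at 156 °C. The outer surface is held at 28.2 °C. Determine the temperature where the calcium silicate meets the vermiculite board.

Resistance network (inner→outer):
  R'_titanium = ln(0.0176/0.0164)/(2πk) = 0.07062/(2π·20.7) = 5.430×10^-4 m·K/W
  R'_calcium silicate = ln(0.0273/0.0176)/(2πk) = 0.4390/(2π·0.0495) = 1.411 m·K/W
  R'_vermiculite board = ln(0.0395/0.0273)/(2πk) = 0.3694/(2π·0.0601) = 0.9783 m·K/W
ΣR = 5.430×10^-4 + 1.411 + 0.9783 = 2.390 m·K/W
Q' = ΔT/ΣR = (156 °C − 28.2 °C)/2.390 = 53.47 W/m
From the inner boundary to the calcium silicate/vermiculite board interface, ΣR_partial = 1.412 m·K/W.
T_interface = T_in − Q'·ΣR_partial = 156 °C − (53.47)(1.412) = 80.5 °C

T = 80.5 °C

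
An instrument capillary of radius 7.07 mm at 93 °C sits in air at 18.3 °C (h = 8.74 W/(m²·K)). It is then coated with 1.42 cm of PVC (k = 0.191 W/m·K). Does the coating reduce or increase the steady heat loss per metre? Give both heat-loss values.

Critical radius for a cylinder: r_cr = k/h = 0.0219 m = 2.19 cm.
Outer radius after coating: r₂ = 0.00707 + 0.0142 = 0.02127 m.
Since r₁ < r_cr and r₂ ≤ r_cr, the coating moves toward the maximum at r_cr — heat loss rises.
Bare: R = 1/(2πr₁h) = 2.576 m·K/W; Q = 74.7/2.576 = 29.0 W/m.
Coated: R = R_cond + R_conv = 1.774 m·K/W; Q = 74.7/1.774 = 42.1 W/m.

increases: 29.0 → 42.1 W/m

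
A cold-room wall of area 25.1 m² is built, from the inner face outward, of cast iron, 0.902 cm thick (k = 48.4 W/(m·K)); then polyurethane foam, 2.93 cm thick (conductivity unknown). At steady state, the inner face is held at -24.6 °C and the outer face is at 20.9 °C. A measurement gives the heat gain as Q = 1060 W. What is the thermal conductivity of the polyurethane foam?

ΣR = ΔT/Q = |-24.6 − 20.9|/1060 = 0.04292 K/W
Known resistances:
  R_cast iron = L/(kA) = 0.00902/(48.4·25.1) = 7.425×10^-6 K/W
R_polyurethane foam = ΣR − ΣR_known = 0.04292 − 7.425×10^-6 = 0.04291 K/W
L/(kA) = 0.04291 ⇒ k = 0.0293/(0.04291·25.1) = 0.0272 W/m·K

k = 0.0272 W/m·K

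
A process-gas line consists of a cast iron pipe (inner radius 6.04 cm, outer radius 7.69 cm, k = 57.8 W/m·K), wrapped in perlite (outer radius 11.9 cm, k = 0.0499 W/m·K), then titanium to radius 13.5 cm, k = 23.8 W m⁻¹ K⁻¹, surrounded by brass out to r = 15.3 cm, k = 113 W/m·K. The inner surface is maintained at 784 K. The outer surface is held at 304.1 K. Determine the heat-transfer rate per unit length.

Q' = 344 W/m

Treat each layer as a resistance in series:
  R'_cast iron = ln(0.0769/0.0604)/(2πk) = 0.2415/(2π·57.8) = 6.650×10^-4 m·K/W
  R'_perlite = ln(0.119/0.0769)/(2πk) = 0.4366/(2π·0.0499) = 1.393 m·K/W
  R'_titanium = ln(0.135/0.119)/(2πk) = 0.1262/(2π·23.8) = 8.436×10^-4 m·K/W
  R'_brass = ln(0.153/0.135)/(2πk) = 0.1252/(2π·113) = 1.763×10^-4 m·K/W
ΣR = 6.650×10^-4 + 1.393 + 8.436×10^-4 + 1.763×10^-4 = 1.395 m·K/W
Q' = ΔT/ΣR = (784 K − 304.1 K)/1.395 = 344 W/m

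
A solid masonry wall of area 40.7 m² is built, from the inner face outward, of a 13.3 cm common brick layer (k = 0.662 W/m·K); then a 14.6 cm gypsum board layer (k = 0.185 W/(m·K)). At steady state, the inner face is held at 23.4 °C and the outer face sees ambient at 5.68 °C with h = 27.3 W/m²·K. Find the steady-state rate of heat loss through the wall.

Q = 702 W

Resistance network (inner→outer):
  R_common brick = L/(kA) = 0.133/(0.662·40.7) = 0.004936 K/W
  R_gypsum board = L/(kA) = 0.146/(0.185·40.7) = 0.01939 K/W
  R_conv,out = 1/(hA) = 1/(27.3·40.7) = 9.000×10^-4 K/W
ΣR = 0.004936 + 0.01939 + 9.000×10^-4 = 0.02523 K/W
Q = ΔT/ΣR = (23.4 °C − 5.68 °C)/0.02523 = 702 W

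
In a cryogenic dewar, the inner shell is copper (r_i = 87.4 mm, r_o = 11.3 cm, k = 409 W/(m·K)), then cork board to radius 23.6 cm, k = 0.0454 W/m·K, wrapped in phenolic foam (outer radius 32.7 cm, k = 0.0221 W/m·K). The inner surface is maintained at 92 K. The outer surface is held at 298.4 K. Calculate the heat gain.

Treat each layer as a resistance in series:
  R_copper = (1/0.0874 − 1/0.113)/(4πk) = 2.592/(4π·409) = 5.043×10^-4 K/W
  R_cork board = (1/0.113 − 1/0.236)/(4πk) = 4.612/(4π·0.0454) = 8.084 K/W
  R_phenolic foam = (1/0.236 − 1/0.327)/(4πk) = 1.179/(4π·0.0221) = 4.246 K/W
ΣR = 5.043×10^-4 + 8.084 + 4.246 = 12.33 K/W
Q = ΔT/ΣR = (92 K − 298.4 K)/12.33 = -16.7 W
(Negative Q ⇒ heat flows inward; heat gain = 16.7 W.)

Q = 16.7 W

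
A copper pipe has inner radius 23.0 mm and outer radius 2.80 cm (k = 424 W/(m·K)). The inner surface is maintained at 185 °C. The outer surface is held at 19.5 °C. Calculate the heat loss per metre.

Q' = 2πk·ΔT/ln(r₂/r₁) = 2π × 424 × 165.5 / ln(0.0280/0.0230) = 2.24×10^6 W/m

Q' = 2.24×10^6 W/m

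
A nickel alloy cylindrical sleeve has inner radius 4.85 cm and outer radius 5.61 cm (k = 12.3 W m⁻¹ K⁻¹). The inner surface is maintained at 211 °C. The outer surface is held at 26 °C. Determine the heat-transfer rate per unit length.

Q' = 2πk·ΔT/ln(r₂/r₁) = 2π × 12.3 × 185 / ln(0.0561/0.0485) = 98200 W/m

Q' = 98.2 kW/m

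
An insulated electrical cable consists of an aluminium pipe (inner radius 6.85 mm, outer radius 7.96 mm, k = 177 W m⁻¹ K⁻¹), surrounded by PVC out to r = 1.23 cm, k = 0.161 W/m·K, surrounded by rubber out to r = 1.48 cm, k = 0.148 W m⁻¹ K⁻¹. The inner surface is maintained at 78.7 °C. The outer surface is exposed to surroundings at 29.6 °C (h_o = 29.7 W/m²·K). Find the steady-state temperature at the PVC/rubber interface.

T = 57.4 °C

Resistance network (inner→outer):
  R'_aluminium = ln(0.00796/0.00685)/(2πk) = 0.1502/(2π·177) = 1.350×10^-4 m·K/W
  R'_PVC = ln(0.0123/0.00796)/(2πk) = 0.4352/(2π·0.161) = 0.4302 m·K/W
  R'_rubber = ln(0.0148/0.0123)/(2πk) = 0.1850/(2π·0.148) = 0.1990 m·K/W
  R'_conv,out = 1/(2πr h) = 1/(2π·0.0148·29.7) = 0.3621 m·K/W
ΣR = 1.350×10^-4 + 0.4302 + 0.1990 + 0.3621 = 0.9914 m·K/W
Q' = ΔT/ΣR = (78.7 °C − 29.6 °C)/0.9914 = 49.53 W/m
From the inner boundary to the PVC/rubber interface, ΣR_partial = 0.4303 m·K/W.
T_interface = T_in − Q'·ΣR_partial = 78.7 °C − (49.53)(0.4303) = 57.4 °C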